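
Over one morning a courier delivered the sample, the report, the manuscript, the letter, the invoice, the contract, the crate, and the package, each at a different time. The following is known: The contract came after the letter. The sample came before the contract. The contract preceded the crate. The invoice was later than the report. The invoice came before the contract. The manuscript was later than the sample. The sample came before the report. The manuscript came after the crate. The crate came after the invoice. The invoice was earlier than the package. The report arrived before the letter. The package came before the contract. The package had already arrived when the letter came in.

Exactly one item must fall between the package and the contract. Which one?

Tracing the constraints gives the package → the letter → the contract, so the letter sits after the package and before the contract.
No other item is forced both after the package and before the contract.

the letter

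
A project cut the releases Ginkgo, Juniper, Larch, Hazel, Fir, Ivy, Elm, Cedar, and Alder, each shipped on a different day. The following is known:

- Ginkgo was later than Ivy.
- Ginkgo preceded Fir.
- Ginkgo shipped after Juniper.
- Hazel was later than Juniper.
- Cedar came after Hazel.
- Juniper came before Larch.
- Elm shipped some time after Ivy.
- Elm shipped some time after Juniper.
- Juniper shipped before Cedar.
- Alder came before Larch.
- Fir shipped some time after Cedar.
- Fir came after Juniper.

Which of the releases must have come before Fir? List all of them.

Cedar, Ginkgo, Hazel, Ivy, Juniper

Directly stated before Fir: Cedar, Ginkgo, and Juniper.
Hazel reaches Fir via Hazel → Cedar → Fir.
Ivy reaches Fir via Ivy → Ginkgo → Fir.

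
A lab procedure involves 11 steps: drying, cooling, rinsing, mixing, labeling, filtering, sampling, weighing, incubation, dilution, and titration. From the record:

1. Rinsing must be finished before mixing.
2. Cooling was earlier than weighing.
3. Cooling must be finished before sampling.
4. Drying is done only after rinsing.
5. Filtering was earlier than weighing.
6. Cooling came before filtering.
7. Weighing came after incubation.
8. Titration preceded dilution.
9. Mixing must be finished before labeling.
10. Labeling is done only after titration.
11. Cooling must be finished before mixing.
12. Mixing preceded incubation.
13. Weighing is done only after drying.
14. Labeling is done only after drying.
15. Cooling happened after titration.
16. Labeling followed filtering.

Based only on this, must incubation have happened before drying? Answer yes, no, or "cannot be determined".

No chain of stated constraints runs from incubation to drying, and none runs from drying to incubation either.
So the relative order of incubation and drying is not fixed by the given facts.

cannot be determined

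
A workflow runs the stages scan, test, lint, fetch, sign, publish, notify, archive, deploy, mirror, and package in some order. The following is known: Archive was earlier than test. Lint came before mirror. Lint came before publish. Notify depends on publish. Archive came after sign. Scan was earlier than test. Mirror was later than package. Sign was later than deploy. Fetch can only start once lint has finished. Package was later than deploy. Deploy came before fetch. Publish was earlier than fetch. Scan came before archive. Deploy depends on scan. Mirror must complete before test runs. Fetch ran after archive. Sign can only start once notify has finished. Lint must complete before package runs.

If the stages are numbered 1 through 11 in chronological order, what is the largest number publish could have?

Publish must come before archive, fetch, notify, sign, and test — 5 stages forced after it.
Everything else can be placed before publish in some valid order, so publish can sit as late as position 11 − 5 = 6.

6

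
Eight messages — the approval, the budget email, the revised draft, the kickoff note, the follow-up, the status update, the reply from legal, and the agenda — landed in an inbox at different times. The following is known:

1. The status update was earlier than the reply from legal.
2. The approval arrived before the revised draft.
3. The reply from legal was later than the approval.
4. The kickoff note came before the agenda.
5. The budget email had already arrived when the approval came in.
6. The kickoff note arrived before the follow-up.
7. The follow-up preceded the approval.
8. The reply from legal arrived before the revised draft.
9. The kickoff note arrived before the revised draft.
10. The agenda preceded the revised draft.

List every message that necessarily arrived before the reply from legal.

Directly stated before the reply from legal: the approval and the status update.
The budget email reaches the reply from legal via the budget email → the approval → the reply from legal.
The follow-up reaches the reply from legal via the follow-up → the approval → the reply from legal.
The kickoff note reaches the reply from legal via the kickoff note → the follow-up → the approval → the reply from legal.

the approval, the budget email, the follow-up, the kickoff note, the status update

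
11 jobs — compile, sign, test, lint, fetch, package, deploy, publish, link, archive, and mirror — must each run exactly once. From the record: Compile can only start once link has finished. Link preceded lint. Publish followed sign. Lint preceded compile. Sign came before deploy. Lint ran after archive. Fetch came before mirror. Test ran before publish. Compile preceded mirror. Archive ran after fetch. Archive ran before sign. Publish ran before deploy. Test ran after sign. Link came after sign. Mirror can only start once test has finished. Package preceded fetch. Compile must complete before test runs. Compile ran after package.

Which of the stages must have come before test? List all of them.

Directly stated before test: compile and sign.
Archive reaches test via archive → sign → test.
Fetch reaches test via fetch → archive → sign → test.
Link reaches test via link → compile → test.
Likewise lint and package each reach test by chaining the stated constraints.

archive, compile, fetch, link, lint, package, sign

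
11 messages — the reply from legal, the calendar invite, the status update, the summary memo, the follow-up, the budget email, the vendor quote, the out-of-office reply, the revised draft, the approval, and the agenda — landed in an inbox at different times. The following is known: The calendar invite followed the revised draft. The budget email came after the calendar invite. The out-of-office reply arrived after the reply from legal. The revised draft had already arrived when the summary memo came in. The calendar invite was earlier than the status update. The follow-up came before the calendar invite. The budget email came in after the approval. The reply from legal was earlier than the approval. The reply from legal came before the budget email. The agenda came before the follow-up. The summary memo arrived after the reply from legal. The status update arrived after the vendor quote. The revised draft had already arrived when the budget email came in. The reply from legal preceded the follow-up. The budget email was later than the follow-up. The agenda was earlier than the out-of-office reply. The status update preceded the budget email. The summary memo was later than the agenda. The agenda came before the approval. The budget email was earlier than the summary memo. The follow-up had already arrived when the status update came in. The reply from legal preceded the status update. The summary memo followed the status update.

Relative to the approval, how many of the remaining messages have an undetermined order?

Forced before the approval: the agenda and the reply from legal; forced after the approval: the budget email and the summary memo.
That leaves the calendar invite, the follow-up, the out-of-office reply, the revised draft, the status update, and the vendor quote with no forced order relative to the approval — 6.

6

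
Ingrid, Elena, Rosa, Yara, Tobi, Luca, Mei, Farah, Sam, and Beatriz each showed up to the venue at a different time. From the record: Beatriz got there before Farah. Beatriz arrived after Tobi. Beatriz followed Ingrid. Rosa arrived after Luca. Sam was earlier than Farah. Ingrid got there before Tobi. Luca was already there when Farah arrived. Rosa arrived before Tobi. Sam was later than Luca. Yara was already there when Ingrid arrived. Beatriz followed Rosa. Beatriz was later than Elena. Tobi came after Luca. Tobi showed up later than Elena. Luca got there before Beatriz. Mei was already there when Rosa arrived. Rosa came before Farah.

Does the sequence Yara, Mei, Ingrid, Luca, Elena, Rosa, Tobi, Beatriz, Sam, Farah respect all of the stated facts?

Check each stated constraint against the proposed order — e.g. Luca is ahead of Sam; Luca is ahead of Farah. Every pair is in the required order; nothing is violated.

yes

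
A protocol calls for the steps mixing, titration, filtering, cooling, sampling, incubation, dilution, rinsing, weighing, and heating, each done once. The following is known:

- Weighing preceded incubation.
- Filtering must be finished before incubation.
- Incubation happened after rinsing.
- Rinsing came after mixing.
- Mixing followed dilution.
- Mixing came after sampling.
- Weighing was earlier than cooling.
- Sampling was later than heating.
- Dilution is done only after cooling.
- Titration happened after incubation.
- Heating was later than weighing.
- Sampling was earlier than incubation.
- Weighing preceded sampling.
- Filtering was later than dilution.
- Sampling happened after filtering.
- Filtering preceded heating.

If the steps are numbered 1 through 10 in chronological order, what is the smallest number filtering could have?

Cooling, dilution, and weighing must all come before filtering — 3 forced predecessors.
Nothing else is forced ahead of filtering, so its earliest slot is position 3 + 1 = 4.

4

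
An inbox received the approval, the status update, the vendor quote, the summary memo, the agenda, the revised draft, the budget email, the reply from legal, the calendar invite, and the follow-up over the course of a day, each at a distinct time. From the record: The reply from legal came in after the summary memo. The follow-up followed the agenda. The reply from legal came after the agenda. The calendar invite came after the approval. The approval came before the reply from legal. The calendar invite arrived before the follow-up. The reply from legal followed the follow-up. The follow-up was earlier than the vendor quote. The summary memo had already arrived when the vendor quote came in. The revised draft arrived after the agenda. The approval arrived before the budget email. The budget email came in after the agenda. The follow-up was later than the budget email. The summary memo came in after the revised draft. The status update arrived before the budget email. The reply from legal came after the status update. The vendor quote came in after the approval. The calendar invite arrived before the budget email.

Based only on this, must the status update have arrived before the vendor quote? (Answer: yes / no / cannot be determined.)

Chain the constraints: the status update → the budget email → the follow-up → the vendor quote. Each link is directly stated, so the status update comes before the vendor quote.

yes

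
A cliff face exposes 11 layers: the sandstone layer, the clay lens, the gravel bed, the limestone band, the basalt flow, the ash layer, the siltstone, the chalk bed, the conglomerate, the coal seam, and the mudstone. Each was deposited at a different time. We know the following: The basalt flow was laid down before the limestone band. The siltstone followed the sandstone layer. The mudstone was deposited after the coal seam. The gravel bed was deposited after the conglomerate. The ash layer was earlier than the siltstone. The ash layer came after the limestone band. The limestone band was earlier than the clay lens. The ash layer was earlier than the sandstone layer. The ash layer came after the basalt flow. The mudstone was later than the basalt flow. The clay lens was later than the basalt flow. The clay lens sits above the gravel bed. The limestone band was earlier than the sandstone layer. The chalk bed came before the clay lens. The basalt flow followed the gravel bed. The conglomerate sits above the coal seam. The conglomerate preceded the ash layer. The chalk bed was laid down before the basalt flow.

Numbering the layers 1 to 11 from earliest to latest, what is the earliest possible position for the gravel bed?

The coal seam and the conglomerate must both come before the gravel bed — 2 forced predecessors.
Nothing else is forced ahead of the gravel bed, so its earliest slot is position 2 + 1 = 3.

3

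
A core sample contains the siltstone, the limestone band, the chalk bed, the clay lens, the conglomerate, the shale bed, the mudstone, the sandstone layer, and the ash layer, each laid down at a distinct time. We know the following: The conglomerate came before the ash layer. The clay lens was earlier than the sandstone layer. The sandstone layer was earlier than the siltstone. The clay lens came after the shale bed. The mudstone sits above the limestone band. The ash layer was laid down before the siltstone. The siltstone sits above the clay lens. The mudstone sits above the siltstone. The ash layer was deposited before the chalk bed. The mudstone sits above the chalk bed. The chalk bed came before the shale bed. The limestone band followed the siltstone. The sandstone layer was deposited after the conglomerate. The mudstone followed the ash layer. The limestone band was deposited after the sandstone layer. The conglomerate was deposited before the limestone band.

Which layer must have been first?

the conglomerate

The conglomerate has a chain of constraints placing it before every other layer, so the conglomerate must be first.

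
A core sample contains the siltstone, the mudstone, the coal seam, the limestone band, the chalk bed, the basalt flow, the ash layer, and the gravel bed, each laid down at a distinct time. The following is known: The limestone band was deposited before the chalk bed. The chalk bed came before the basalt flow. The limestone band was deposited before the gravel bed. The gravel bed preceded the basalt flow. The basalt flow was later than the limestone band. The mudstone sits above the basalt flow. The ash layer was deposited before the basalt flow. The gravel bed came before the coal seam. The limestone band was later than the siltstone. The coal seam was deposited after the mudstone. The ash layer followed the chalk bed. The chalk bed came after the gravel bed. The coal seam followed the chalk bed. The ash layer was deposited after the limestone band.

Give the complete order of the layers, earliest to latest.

the siltstone, the limestone band, the gravel bed, the chalk bed, the ash layer, the basalt flow, the mudstone, the coal seam

The constraints fix every adjacent pair, so only one ordering works:
the siltstone → the limestone band → the gravel bed → the chalk bed → the ash layer → the basalt flow → the mudstone → the coal seam.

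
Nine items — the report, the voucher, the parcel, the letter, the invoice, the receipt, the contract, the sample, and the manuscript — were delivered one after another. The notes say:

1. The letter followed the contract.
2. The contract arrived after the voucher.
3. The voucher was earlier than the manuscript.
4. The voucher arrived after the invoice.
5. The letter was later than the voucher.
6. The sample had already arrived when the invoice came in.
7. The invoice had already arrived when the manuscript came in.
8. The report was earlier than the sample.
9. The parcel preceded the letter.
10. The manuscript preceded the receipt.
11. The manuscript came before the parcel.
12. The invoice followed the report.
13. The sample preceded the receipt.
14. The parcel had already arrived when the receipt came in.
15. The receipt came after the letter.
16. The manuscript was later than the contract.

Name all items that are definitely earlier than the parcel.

Directly stated before the parcel: the manuscript.
The contract reaches the parcel via the contract → the manuscript → the parcel.
The invoice reaches the parcel via the invoice → the manuscript → the parcel.
The report reaches the parcel via the report → the invoice → the manuscript → the parcel.
Likewise the sample and the voucher each reach the parcel by chaining the stated constraints.
No chain forces the letter (or any of the others) ahead of the parcel.

the contract, the invoice, the manuscript, the report, the sample, the voucher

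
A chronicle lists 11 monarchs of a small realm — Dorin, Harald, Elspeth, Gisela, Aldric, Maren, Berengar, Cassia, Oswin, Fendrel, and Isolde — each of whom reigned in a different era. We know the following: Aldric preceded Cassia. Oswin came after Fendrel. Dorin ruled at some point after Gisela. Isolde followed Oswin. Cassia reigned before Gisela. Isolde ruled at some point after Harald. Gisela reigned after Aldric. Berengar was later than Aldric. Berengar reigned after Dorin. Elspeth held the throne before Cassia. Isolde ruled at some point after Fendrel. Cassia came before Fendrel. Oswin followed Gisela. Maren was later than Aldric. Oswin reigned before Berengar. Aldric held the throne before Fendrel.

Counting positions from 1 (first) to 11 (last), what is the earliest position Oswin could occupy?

6

Aldric, Cassia, Elspeth, Fendrel, and Gisela must all come before Oswin — 5 forced predecessors.
Nothing else is forced ahead of Oswin, so their earliest slot is position 5 + 1 = 6.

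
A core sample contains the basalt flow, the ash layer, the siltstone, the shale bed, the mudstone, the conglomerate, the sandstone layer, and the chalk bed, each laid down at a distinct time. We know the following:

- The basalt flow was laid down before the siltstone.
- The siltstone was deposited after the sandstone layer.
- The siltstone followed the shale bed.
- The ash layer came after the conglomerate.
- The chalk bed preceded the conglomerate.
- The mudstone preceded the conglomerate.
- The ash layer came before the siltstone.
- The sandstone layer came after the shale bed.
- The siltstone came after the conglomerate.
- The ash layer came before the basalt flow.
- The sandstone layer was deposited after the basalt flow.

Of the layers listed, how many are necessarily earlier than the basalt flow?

Directly stated before the basalt flow: the ash layer.
The chalk bed reaches the basalt flow via the chalk bed → the conglomerate → the ash layer → the basalt flow.
The conglomerate reaches the basalt flow via the conglomerate → the ash layer → the basalt flow.
The mudstone reaches the basalt flow via the mudstone → the conglomerate → the ash layer → the basalt flow.
No chain forces the siltstone (or any of the others) ahead of the basalt flow.
That's the ash layer, the chalk bed, the conglomerate, and the mudstone — 4 in all.

4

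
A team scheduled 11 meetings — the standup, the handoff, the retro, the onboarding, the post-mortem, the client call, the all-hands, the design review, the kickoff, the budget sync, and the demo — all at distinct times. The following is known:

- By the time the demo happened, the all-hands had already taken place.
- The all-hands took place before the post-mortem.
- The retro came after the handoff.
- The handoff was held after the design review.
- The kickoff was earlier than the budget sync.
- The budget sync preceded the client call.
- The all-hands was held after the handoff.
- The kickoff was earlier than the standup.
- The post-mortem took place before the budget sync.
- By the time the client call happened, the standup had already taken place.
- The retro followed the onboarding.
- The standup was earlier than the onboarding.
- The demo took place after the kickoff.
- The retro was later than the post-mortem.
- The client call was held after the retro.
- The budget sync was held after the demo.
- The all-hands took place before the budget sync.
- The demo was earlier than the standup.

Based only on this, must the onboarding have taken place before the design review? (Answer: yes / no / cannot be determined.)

no

Tracing the constraints gives the design review → the handoff → the all-hands → the demo → the standup → the onboarding, so the design review must come before the onboarding.
That means the onboarding cannot be before the design review.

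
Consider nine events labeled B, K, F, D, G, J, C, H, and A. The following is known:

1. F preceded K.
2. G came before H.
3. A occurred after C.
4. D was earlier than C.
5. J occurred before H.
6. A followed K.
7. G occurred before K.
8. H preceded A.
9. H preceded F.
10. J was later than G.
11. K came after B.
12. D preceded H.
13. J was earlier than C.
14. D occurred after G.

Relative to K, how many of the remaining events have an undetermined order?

Forced before K: B, D, F, G, H, and J; forced after K: A.
That leaves C with no forced order relative to K — 1.

1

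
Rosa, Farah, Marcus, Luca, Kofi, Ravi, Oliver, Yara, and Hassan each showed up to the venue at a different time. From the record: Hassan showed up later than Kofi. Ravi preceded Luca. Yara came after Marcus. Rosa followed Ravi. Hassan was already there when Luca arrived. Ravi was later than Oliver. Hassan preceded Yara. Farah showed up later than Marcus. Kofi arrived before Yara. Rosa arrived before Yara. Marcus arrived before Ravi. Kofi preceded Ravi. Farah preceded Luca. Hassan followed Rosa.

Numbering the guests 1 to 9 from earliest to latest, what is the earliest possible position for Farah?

2

Marcus must come before Farah — 1 forced predecessor.
Nothing else is forced ahead of Farah, so their earliest slot is position 1 + 1 = 2.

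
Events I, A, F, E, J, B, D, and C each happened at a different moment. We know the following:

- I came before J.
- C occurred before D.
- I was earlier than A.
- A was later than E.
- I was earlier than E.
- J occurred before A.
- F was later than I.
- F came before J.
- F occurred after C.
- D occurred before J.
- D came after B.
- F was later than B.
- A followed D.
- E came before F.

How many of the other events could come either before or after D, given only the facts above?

Forced before D: B and C; forced after D: A and J.
That leaves E, F, and I with no forced order relative to D — 3.

3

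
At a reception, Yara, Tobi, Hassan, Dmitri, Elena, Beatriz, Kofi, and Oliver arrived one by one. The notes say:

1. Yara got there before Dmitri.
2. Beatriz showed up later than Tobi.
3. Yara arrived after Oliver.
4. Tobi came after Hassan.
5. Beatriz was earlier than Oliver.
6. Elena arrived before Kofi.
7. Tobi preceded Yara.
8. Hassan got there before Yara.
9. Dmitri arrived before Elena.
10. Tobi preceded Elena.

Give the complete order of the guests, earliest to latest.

The constraints fix every adjacent pair, so only one ordering works:
Hassan → Tobi → Beatriz → Oliver → Yara → Dmitri → Elena → Kofi.

Hassan, Tobi, Beatriz, Oliver, Yara, Dmitri, Elena, Kofi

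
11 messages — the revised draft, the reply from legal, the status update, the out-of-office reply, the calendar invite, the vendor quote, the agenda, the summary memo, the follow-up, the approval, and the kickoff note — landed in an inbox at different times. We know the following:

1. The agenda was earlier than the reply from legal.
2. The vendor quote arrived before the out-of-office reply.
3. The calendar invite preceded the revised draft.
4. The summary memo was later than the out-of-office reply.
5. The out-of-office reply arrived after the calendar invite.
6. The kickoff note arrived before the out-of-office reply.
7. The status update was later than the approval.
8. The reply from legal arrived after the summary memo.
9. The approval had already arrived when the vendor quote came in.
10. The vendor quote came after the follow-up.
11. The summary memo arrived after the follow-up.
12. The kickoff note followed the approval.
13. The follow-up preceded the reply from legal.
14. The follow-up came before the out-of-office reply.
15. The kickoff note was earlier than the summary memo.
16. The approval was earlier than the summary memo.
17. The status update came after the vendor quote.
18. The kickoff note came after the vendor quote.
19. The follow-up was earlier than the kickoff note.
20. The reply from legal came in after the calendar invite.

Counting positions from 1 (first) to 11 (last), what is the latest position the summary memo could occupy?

The summary memo must come before the reply from legal — 1 message forced after it.
Everything else can be placed before the summary memo in some valid order, so the summary memo can sit as late as position 11 − 1 = 10.

10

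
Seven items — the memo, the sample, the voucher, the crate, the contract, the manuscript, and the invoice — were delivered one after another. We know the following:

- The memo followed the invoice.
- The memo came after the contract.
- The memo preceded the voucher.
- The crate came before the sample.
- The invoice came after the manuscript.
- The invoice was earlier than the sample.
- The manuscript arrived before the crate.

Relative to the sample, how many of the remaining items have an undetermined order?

3

Forced before the sample: the crate, the invoice, and the manuscript.
That leaves the contract, the memo, and the voucher with no forced order relative to the sample — 3.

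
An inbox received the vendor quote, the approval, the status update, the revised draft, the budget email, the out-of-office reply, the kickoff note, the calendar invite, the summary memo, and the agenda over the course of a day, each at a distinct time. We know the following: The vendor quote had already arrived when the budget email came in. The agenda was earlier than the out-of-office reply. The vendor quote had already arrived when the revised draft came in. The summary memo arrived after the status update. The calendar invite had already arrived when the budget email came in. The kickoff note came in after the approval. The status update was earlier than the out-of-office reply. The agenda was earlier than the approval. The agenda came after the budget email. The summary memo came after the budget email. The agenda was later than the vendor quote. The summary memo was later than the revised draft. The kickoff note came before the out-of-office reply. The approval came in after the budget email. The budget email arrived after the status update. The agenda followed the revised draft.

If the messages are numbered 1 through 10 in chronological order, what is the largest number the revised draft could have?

The revised draft must come before the agenda, the approval, the kickoff note, the out-of-office reply, and the summary memo — 5 messages forced after it.
Everything else can be placed before the revised draft in some valid order, so the revised draft can sit as late as position 10 − 5 = 5.

5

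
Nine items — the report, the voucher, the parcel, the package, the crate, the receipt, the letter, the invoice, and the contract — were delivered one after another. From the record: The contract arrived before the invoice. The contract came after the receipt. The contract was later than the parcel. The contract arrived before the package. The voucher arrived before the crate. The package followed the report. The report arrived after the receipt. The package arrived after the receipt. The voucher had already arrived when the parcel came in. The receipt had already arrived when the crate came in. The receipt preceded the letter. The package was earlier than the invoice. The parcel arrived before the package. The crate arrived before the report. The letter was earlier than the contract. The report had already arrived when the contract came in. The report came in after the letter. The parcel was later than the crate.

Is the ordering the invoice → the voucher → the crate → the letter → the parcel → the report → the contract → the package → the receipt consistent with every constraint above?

The constraints require the receipt before the report, but in the proposed sequence the report appears ahead of the receipt. That one violation is enough.

no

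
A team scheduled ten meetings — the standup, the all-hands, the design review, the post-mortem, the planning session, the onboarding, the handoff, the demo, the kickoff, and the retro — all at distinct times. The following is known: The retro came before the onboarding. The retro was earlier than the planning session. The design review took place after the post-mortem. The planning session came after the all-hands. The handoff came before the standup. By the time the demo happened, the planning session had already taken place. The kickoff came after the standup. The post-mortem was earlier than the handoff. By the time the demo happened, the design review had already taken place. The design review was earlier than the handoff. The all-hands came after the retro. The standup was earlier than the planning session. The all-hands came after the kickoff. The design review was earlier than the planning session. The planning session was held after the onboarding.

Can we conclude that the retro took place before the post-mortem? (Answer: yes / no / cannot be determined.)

cannot be determined

No chain of stated constraints runs from the retro to the post-mortem, and none runs from the post-mortem to the retro either.
So the relative order of the retro and the post-mortem is not fixed by the given facts.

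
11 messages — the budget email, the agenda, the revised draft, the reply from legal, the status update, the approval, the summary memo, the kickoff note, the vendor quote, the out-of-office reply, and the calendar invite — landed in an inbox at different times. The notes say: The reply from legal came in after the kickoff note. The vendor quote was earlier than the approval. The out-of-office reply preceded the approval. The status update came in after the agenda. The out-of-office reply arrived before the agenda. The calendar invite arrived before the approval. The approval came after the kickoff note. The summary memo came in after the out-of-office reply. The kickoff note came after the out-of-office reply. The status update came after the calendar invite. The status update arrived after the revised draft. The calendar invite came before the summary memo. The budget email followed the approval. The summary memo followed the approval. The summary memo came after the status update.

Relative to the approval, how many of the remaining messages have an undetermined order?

Forced before the approval: the calendar invite, the kickoff note, the out-of-office reply, and the vendor quote; forced after the approval: the budget email and the summary memo.
That leaves the agenda, the reply from legal, the revised draft, and the status update with no forced order relative to the approval — 4.

4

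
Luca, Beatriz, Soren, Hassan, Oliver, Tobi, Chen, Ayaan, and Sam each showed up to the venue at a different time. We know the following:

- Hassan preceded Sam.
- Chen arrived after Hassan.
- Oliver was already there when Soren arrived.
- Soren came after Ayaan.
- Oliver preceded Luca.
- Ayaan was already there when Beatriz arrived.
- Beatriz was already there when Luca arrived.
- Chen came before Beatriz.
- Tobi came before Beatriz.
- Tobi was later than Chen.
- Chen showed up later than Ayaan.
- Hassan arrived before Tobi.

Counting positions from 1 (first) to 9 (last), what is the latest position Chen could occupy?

Chen must come before Beatriz, Luca, and Tobi — 3 guests forced after them.
Everything else can be placed before Chen in some valid order, so Chen can sit as late as position 9 − 3 = 6.

6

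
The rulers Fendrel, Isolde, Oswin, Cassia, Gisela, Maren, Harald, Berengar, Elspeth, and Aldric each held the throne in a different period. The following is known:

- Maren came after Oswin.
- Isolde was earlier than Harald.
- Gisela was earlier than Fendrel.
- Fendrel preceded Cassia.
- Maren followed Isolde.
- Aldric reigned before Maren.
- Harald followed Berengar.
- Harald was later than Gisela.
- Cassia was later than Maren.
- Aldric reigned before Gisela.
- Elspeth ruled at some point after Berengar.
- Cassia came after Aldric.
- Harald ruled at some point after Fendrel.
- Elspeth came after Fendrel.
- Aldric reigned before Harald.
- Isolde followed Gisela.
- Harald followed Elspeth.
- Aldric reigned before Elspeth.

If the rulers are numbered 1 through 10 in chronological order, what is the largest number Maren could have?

9

Maren must come before Cassia — 1 ruler forced after them.
Everything else can be placed before Maren in some valid order, so Maren can sit as late as position 10 − 1 = 9.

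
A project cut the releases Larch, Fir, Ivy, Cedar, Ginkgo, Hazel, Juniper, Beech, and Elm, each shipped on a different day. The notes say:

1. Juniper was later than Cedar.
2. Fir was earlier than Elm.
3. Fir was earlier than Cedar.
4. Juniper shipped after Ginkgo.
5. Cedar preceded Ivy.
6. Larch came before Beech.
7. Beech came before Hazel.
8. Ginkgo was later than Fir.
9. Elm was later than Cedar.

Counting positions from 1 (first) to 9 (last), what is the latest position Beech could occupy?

Beech must come before Hazel — 1 release forced after it.
Everything else can be placed before Beech in some valid order, so Beech can sit as late as position 9 − 1 = 8.

8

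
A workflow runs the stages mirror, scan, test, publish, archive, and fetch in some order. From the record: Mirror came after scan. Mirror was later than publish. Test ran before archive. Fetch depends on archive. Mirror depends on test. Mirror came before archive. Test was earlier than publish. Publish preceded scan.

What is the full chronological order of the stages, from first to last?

The constraints fix every adjacent pair, so only one ordering works:
test → publish → scan → mirror → archive → fetch.

test, publish, scan, mirror, archive, fetch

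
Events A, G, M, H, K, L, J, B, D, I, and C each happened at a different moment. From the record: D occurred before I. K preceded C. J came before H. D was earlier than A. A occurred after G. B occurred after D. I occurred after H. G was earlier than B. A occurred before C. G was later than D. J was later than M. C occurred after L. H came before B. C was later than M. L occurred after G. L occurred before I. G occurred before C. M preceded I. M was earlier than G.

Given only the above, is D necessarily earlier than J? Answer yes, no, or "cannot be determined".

No chain of stated constraints runs from D to J, and none runs from J to D either.
So the relative order of D and J is not fixed by the given facts.

cannot be determined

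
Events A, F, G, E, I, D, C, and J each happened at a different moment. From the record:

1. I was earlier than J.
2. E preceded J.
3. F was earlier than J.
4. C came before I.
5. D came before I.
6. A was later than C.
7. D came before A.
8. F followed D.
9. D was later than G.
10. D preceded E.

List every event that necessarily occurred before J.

Directly stated before J: E, F, and I.
C reaches J via C → I → J.
D reaches J via D → F → J.
G reaches J via G → D → F → J.

C, D, E, F, G, I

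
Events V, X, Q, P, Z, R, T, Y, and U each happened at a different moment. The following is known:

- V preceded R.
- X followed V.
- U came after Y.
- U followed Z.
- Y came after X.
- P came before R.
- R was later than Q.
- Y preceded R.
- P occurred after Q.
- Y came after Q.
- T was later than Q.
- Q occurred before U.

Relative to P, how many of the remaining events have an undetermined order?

6

Forced before P: Q; forced after P: R.
That leaves T, U, V, X, Y, and Z with no forced order relative to P — 6.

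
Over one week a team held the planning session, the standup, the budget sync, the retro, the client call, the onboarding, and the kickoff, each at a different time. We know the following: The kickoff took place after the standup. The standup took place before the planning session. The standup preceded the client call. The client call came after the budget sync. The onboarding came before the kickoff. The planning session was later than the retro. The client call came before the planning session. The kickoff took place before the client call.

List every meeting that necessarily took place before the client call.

Directly stated before the client call: the budget sync, the kickoff, and the standup.
The onboarding reaches the client call via the onboarding → the kickoff → the client call.
No chain forces the retro (or any of the others) ahead of the client call.

the budget sync, the kickoff, the onboarding, the standup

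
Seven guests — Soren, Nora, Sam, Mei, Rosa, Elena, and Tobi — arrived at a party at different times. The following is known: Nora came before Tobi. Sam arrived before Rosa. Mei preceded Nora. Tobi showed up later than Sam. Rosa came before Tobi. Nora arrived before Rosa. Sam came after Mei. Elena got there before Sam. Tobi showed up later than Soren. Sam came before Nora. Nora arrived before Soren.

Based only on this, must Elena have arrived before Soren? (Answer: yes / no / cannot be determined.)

Chain the constraints: Elena → Sam → Nora → Soren. Each link is directly stated, so Elena comes before Soren.

yes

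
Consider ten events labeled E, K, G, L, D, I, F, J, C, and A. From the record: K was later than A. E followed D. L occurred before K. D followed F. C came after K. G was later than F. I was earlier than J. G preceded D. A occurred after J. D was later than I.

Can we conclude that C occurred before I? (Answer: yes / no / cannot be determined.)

Tracing the constraints gives I → J → A → K → C, so I must come before C.
That means C cannot be before I.

no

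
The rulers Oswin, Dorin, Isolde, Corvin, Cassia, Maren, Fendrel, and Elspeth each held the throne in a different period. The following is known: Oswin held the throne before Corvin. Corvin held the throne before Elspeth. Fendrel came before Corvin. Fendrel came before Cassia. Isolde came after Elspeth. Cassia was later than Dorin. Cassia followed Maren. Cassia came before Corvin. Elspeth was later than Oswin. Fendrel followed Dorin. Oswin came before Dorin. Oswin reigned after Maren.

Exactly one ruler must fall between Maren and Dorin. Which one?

Oswin

Tracing the constraints gives Maren → Oswin → Dorin, so Oswin sits after Maren and before Dorin.
No other ruler is forced both after Maren and before Dorin.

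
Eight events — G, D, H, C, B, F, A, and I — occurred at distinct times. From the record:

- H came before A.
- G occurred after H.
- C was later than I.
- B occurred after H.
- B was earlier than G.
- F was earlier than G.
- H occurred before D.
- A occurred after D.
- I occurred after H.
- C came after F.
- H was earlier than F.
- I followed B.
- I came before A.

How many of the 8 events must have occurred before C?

4

Directly stated before C: F and I.
B reaches C via B → I → C.
H reaches C via H → F → C.
No chain forces D (or any of the others) ahead of C.
That's B, F, H, and I — 4 in all.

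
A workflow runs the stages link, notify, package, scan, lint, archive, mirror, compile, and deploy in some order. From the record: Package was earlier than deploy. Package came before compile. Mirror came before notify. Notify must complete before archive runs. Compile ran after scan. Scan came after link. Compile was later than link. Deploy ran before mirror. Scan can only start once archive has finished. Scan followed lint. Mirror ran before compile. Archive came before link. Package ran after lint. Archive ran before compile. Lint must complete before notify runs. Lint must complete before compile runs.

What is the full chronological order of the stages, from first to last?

lint, package, deploy, mirror, notify, archive, link, scan, compile

The constraints fix every adjacent pair, so only one ordering works:
lint → package → deploy → mirror → notify → archive → link → scan → compile.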